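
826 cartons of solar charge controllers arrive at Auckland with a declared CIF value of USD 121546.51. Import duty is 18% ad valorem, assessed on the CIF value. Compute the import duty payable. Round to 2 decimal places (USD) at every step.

Import duty = 121546.51 × 18% = 21878.37

Import duty: USD 21878.37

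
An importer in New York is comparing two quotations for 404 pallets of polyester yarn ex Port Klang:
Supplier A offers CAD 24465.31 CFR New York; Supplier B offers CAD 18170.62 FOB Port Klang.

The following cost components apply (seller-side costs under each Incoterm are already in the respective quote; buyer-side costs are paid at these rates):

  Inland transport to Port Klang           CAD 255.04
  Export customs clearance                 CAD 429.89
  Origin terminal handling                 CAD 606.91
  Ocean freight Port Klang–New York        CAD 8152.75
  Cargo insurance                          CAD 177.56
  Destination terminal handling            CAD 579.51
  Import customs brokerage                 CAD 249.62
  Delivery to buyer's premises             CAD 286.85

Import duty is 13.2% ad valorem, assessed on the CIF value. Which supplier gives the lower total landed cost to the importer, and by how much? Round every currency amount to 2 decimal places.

Supplier A is cheaper by CAD 2103.32

Supplier A (CFR):
CIF value = CFR price + insurance = 24465.31 + 177.56 = 24642.87
Import duty = 24642.87 × 13.2% = 3252.86
Buyer bears (A): 177.56 + 579.51 + 249.62 + 286.85 = 1293.54
Landed cost (A) = invoice 24465.31 + 1293.54 + duty 3252.86 = 29011.71
Supplier B (FOB):
CIF value = FOB price + freight + insurance = 18170.62 + 8152.75 + 177.56 = 26500.93
Import duty = 26500.93 × 13.2% = 3498.12
Buyer bears (B): 8152.75 + 177.56 + 579.51 + 249.62 + 286.85 = 9446.29
Landed cost (B) = invoice 18170.62 + 9446.29 + duty 3498.12 = 31115.03
Difference = |29011.71 − 31115.03| = 2103.32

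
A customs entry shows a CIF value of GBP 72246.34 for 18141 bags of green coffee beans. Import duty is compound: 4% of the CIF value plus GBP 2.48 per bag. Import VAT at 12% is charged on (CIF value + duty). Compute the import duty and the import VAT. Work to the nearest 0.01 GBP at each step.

Import duty: GBP 47879.53; import VAT: GBP 14415.10

Ad valorem component: 72246.34 × 4% = 2889.85
Specific component: 18141 × 2.48 = 44989.68
Import duty = 2889.85 + 44989.68 = 47879.53
VAT base = CIF + duty = 72246.34 + 47879.53 = 120125.87
Import VAT = 120125.87 × 12% = 14415.10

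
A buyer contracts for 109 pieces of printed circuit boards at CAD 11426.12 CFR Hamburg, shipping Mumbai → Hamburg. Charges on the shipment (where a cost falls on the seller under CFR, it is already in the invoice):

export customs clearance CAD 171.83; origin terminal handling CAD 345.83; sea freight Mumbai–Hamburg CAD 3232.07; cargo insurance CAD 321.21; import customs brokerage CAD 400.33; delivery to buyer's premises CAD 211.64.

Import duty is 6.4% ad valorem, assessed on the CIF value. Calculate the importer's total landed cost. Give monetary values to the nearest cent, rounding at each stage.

Total landed cost: CAD 13111.13

CFR: the seller pays costs through ocean freight to the destination port, but not insurance.
Already in the invoice (seller's account under CFR): export clearance, origin terminal, freight — exclude.
CIF value = CFR price + insurance = 11426.12 + 321.21 = 11747.33
Import duty = 11747.33 × 6.4% = 751.83
Buyer bears: insurance 321.21 + brokerage 400.33 + delivery 211.64 + duty 751.83 = 1685.01
Landed cost = invoice 11426.12 + 1685.01 = 13111.13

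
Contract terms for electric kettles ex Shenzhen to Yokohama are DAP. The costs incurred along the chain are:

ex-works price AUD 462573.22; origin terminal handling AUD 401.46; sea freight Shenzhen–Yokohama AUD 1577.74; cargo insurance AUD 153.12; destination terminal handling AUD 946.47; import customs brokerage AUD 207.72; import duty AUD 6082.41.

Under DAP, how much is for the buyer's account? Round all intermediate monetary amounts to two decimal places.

Buyer's account: AUD 6290.13

DAP: the seller bears all costs to the named destination except import duty and clearance.
Seller's account: goods 462573.22 + origin terminal 401.46 + freight 1577.74 + insurance 153.12 + destination terminal 946.47 = 465652.01
Buyer's account: brokerage 207.72 + duty 6082.41 = 6290.13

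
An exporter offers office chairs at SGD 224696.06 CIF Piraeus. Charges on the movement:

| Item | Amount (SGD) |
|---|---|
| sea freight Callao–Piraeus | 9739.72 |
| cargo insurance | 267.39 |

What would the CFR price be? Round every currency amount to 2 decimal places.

Not relevant to the conversion: freight — on the seller under both CIF and CFR; already in the CIF price and stays in the CFR price.
From CIF to CFR, the seller no longer bears: insurance.
CFR price = 224696.06 − 267.39 = 224428.67

CFR price: SGD 224428.67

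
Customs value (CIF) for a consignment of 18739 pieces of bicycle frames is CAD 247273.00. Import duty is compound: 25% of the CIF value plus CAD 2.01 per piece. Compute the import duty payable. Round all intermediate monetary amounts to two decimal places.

Import duty: CAD 99483.64

Ad valorem component: 247273.00 × 25% = 61818.25
Specific component: 18739 × 2.01 = 37665.39
Import duty = 61818.25 + 37665.39 = 99483.64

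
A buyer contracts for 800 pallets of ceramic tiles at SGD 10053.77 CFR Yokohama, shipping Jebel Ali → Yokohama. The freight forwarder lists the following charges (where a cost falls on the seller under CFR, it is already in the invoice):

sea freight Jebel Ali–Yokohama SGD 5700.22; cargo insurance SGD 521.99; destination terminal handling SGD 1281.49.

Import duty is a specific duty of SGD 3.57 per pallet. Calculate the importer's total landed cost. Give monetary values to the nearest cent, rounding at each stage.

Total landed cost: SGD 14713.25

CFR: the seller pays costs through ocean freight to the destination port, but not insurance.
Already in the invoice (seller's account under CFR): freight — exclude.
CIF value = CFR price + insurance = 10053.77 + 521.99 = 10575.76
Import duty = 800 × 3.57 = 2856.00
Buyer bears: insurance 521.99 + destination terminal 1281.49 + duty 2856.00 = 4659.48
Landed cost = invoice 10053.77 + 4659.48 = 14713.25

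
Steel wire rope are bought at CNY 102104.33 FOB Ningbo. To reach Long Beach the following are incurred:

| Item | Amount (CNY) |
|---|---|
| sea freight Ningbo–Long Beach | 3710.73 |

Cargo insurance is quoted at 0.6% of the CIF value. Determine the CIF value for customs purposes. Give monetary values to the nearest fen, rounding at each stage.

CIF value: CNY 106453.78

Let C be the CIF value. C = FOB price + freight + 0.6% × C
C − 0.6% × C = 102104.33 + 3710.73
0.994 × C = 105815.06
C = 105815.06 / 0.994 = 106453.78
Insurance premium = 0.6% × 106453.78 = 638.72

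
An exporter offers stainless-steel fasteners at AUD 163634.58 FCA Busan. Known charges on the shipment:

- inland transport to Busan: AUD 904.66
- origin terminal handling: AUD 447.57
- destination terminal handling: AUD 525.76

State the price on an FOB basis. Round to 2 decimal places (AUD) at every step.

Not relevant to the conversion: inland to port — on the seller under both FCA and FOB; already in the FCA price and stays in the FOB price. destination terminal — on the buyer under both terms; not part of either seller's price.
From FCA to FOB, the seller additionally bears: origin terminal.
FOB price = 163634.58 + 447.57 = 164082.15

FOB price: AUD 164082.15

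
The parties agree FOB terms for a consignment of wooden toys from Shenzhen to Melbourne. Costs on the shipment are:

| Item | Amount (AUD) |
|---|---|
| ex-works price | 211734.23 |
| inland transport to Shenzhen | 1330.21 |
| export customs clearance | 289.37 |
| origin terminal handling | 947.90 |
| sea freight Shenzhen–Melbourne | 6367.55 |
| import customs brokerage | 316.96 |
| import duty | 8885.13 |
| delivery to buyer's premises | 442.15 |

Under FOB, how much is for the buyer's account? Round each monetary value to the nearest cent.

Buyer's account: AUD 16011.79

FOB: the seller bears costs until goods are on board at the origin port; the buyer bears freight, insurance and all costs thereafter.
Seller's account: goods 211734.23 + inland to port 1330.21 + export clearance 289.37 + origin terminal 947.90 = 214301.71
Buyer's account: freight 6367.55 + brokerage 316.96 + duty 8885.13 + delivery 442.15 = 16011.79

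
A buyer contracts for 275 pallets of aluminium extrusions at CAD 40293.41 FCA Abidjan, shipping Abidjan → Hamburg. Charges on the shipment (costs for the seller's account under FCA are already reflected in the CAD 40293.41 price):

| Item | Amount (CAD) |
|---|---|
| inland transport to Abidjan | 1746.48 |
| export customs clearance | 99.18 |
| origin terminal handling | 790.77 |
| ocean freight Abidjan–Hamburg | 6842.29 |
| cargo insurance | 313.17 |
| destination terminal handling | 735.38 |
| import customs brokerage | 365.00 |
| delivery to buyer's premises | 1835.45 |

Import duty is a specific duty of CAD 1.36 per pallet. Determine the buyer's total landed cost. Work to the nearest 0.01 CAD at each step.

FCA: the seller delivers export-cleared goods to the carrier; the buyer bears costs from that point.
Already in the invoice (seller's account under FCA): inland to port, export clearance — exclude.
CIF value = FCA price + origin terminal + freight + insurance = 40293.41 + 790.77 + 6842.29 + 313.17 = 48239.64
Import duty = 275 × 1.36 = 374.00
Buyer bears: origin terminal 790.77 + freight 6842.29 + insurance 313.17 + destination terminal 735.38 + brokerage 365.00 + delivery 1835.45 + duty 374.00 = 11256.06
Landed cost = invoice 40293.41 + 11256.06 = 51549.47

Total landed cost: CAD 51549.47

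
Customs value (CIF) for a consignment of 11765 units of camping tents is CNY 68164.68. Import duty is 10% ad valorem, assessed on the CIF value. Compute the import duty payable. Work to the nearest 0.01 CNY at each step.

Import duty = 68164.68 × 10% = 6816.47

Import duty: CNY 6816.47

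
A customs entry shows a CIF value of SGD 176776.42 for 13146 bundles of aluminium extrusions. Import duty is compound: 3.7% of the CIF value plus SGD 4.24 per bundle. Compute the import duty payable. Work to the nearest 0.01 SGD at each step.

Import duty: SGD 62279.77

Ad valorem component: 176776.42 × 3.7% = 6540.73
Specific component: 13146 × 4.24 = 55739.04
Import duty = 6540.73 + 55739.04 = 62279.77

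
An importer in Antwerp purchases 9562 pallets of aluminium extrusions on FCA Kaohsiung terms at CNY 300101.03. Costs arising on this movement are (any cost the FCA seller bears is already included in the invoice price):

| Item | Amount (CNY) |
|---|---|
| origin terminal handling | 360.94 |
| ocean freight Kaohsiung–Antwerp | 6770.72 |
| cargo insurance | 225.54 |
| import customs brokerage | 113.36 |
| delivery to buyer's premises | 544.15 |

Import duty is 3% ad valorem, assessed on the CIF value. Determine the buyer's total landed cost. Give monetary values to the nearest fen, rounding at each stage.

Total landed cost: CNY 317339.49

FCA: the seller delivers export-cleared goods to the carrier; the buyer bears costs from that point.
CIF value = FCA price + origin terminal + freight + insurance = 300101.03 + 360.94 + 6770.72 + 225.54 = 307458.23
Import duty = 307458.23 × 3% = 9223.75
Buyer bears: origin terminal 360.94 + freight 6770.72 + insurance 225.54 + brokerage 113.36 + delivery 544.15 + duty 9223.75 = 17238.46
Landed cost = invoice 300101.03 + 17238.46 = 317339.49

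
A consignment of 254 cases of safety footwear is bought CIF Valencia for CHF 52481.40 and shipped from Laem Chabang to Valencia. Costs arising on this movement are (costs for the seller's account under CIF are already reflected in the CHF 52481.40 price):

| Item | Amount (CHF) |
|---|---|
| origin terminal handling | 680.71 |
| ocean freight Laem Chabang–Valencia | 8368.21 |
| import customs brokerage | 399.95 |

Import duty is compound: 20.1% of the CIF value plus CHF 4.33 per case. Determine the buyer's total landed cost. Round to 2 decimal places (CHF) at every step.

Total landed cost: CHF 64529.93

CIF: the seller pays costs through ocean freight and marine insurance to the destination port.
Already in the invoice (seller's account under CIF): origin terminal, freight — exclude.
The CIF price already equals the CIF value: 52481.40
Ad valorem component: 52481.40 × 20.1% = 10548.76
Specific component: 254 × 4.33 = 1099.82
Import duty = 10548.76 + 1099.82 = 11648.58
Buyer bears: brokerage 399.95 + duty 11648.58 = 12048.53
Landed cost = invoice 52481.40 + 12048.53 = 64529.93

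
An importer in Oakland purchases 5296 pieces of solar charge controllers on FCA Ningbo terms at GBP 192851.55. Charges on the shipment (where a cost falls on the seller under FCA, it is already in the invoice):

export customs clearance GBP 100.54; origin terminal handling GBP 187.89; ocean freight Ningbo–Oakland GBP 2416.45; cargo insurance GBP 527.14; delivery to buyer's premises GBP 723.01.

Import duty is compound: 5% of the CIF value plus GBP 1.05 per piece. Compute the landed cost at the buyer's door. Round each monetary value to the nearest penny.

FCA: the seller delivers export-cleared goods to the carrier; the buyer bears costs from that point.
Already in the invoice (seller's account under FCA): export clearance — exclude.
CIF value = FCA price + origin terminal + freight + insurance = 192851.55 + 187.89 + 2416.45 + 527.14 = 195983.03
Ad valorem component: 195983.03 × 5% = 9799.15
Specific component: 5296 × 1.05 = 5560.80
Import duty = 9799.15 + 5560.80 = 15359.95
Buyer bears: origin terminal 187.89 + freight 2416.45 + insurance 527.14 + delivery 723.01 + duty 15359.95 = 19214.44
Landed cost = invoice 192851.55 + 19214.44 = 212065.99

Total landed cost: GBP 212065.99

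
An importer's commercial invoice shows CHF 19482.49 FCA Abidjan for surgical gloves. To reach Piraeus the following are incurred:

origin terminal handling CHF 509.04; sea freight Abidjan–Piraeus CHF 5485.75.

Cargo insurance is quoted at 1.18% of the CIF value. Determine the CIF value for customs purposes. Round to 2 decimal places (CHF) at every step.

CIF value: CHF 25781.50

Let C be the CIF value. C = FCA price + pre-shipment costs + freight + 1.18% × C
C − 1.18% × C = 19482.49 + 509.04 + 5485.75
0.9882 × C = 25477.28
C = 25477.28 / 0.9882 = 25781.50
Insurance premium = 1.18% × 25781.50 = 304.22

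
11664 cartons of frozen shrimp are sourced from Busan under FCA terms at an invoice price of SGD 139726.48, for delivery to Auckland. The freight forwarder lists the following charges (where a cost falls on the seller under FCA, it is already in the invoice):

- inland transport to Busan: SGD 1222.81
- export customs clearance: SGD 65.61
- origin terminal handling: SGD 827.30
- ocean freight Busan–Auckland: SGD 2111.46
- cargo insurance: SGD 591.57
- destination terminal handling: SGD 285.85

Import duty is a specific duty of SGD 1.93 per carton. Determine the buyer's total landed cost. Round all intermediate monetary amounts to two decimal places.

Total landed cost: SGD 166054.18

FCA: the seller delivers export-cleared goods to the carrier; the buyer bears costs from that point.
Already in the invoice (seller's account under FCA): inland to port, export clearance — exclude.
CIF value = FCA price + origin terminal + freight + insurance = 139726.48 + 827.30 + 2111.46 + 591.57 = 143256.81
Import duty = 11664 × 1.93 = 22511.52
Buyer bears: origin terminal 827.30 + freight 2111.46 + insurance 591.57 + destination terminal 285.85 + duty 22511.52 = 26327.70
Landed cost = invoice 139726.48 + 26327.70 = 166054.18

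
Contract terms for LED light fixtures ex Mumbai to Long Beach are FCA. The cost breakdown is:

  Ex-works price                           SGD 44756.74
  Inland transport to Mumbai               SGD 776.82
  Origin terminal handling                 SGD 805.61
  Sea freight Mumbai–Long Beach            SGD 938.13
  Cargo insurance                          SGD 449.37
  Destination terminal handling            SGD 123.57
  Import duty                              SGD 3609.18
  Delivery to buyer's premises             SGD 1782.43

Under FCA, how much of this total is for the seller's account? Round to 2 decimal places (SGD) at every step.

FCA: the seller delivers export-cleared goods to the carrier; the buyer bears costs from that point.
Seller's account: goods 44756.74 + inland to port 776.82 = 45533.56
Buyer's account: origin terminal 805.61 + freight 938.13 + insurance 449.37 + destination terminal 123.57 + duty 3609.18 + delivery 1782.43 = 7708.29

Seller's account: SGD 45533.56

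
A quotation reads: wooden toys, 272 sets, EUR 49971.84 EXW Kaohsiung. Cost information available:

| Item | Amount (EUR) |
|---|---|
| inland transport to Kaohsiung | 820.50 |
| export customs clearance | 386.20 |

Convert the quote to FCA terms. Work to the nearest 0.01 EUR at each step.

FCA price: EUR 51178.54

From EXW to FCA, the seller additionally bears: inland to port, export clearance.
FCA price = 49971.84 + 820.50 + 386.20 = 51178.54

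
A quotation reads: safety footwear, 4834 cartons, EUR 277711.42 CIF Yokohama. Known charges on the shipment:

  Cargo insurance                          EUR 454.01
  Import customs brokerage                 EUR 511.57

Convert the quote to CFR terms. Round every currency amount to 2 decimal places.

CFR price: EUR 277257.41

Not relevant to the conversion: brokerage — on the buyer under both terms; not part of either seller's price.
From CIF to CFR, the seller no longer bears: insurance.
CFR price = 277711.42 − 454.01 = 277257.41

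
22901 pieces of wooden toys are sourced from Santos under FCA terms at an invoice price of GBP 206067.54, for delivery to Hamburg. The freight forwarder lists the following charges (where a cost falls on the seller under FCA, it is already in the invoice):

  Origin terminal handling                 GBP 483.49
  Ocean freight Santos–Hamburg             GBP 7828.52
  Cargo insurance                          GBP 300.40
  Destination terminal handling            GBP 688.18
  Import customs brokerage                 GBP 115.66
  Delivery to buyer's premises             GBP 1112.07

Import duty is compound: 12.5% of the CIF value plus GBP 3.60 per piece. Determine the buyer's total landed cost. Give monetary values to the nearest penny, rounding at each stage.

Total landed cost: GBP 325874.45

FCA: the seller delivers export-cleared goods to the carrier; the buyer bears costs from that point.
CIF value = FCA price + origin terminal + freight + insurance = 206067.54 + 483.49 + 7828.52 + 300.40 = 214679.95
Ad valorem component: 214679.95 × 12.5% = 26834.99
Specific component: 22901 × 3.60 = 82443.60
Import duty = 26834.99 + 82443.60 = 109278.59
Buyer bears: origin terminal 483.49 + freight 7828.52 + insurance 300.40 + destination terminal 688.18 + brokerage 115.66 + delivery 1112.07 + duty 109278.59 = 119806.91
Landed cost = invoice 206067.54 + 119806.91 = 325874.45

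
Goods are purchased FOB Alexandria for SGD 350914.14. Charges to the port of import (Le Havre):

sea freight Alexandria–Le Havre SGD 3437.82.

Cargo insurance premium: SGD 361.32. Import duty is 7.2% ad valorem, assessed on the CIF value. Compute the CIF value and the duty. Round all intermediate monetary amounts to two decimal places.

CIF = FOB price + freight + insurance
CIF = 350914.14 + 3437.82 + 361.32 = 354713.28
Import duty = 354713.28 × 7.2% = 25539.36

CIF value: SGD 354713.28; import duty: SGD 25539.36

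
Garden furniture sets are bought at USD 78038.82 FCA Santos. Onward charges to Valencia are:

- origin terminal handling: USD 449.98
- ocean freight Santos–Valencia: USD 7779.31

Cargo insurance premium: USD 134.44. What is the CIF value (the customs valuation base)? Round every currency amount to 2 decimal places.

CIF = FCA price + pre-shipment costs + freight + insurance
CIF = 78038.82 + 449.98 + 7779.31 + 134.44 = 86402.55

CIF value: USD 86402.55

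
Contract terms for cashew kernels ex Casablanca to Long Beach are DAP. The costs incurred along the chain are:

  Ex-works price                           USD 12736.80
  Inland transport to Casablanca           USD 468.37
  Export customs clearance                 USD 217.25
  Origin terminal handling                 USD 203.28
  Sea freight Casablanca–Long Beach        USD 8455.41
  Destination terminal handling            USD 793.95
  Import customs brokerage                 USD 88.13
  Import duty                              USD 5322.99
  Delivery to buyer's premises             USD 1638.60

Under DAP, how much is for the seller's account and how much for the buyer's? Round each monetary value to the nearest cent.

DAP: the seller bears all costs to the named destination except import duty and clearance.
Seller's account: goods 12736.80 + inland to port 468.37 + export clearance 217.25 + origin terminal 203.28 + freight 8455.41 + destination terminal 793.95 + delivery 1638.60 = 24513.66
Buyer's account: brokerage 88.13 + duty 5322.99 = 5411.12

Seller: USD 24513.66; buyer: USD 5411.12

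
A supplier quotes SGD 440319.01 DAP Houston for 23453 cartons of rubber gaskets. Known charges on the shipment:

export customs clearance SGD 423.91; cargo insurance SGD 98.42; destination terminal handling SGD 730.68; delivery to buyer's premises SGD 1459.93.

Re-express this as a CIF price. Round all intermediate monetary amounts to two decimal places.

Not relevant to the conversion: export clearance, insurance — on the seller under both DAP and CIF; already in the DAP price and stays in the CIF price.
From DAP to CIF, the seller no longer bears: destination terminal, delivery.
CIF price = 440319.01 − 730.68 − 1459.93 = 438128.40

CIF price: SGD 438128.40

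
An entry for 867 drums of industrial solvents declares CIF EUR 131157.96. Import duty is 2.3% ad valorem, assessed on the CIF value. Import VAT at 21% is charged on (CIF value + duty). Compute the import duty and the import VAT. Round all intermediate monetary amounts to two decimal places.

Import duty = 131157.96 × 2.3% = 3016.63
VAT base = CIF + duty = 131157.96 + 3016.63 = 134174.59
Import VAT = 134174.59 × 21% = 28176.66

Import duty: EUR 3016.63; import VAT: EUR 28176.66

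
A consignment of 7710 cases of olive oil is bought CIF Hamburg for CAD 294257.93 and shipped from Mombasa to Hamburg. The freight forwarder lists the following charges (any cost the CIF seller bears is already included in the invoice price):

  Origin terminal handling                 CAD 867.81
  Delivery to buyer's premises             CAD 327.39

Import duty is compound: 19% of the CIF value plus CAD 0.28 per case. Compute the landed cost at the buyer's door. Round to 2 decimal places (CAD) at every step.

Total landed cost: CAD 352653.13

CIF: the seller pays costs through ocean freight and marine insurance to the destination port.
Already in the invoice (seller's account under CIF): origin terminal — exclude.
The CIF price already equals the CIF value: 294257.93
Ad valorem component: 294257.93 × 19% = 55909.01
Specific component: 7710 × 0.28 = 2158.80
Import duty = 55909.01 + 2158.80 = 58067.81
Buyer bears: delivery 327.39 + duty 58067.81 = 58395.20
Landed cost = invoice 294257.93 + 58395.20 = 352653.13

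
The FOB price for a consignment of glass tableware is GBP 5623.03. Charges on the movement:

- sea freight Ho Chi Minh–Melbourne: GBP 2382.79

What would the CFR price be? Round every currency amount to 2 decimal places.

From FOB to CFR, the seller additionally bears: freight.
CFR price = 5623.03 + 2382.79 = 8005.82

CFR price: GBP 8005.82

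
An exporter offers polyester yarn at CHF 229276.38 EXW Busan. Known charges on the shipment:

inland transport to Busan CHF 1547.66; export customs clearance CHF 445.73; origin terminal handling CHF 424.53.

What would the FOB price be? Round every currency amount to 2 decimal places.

FOB price: CHF 231694.30

From EXW to FOB, the seller additionally bears: inland to port, export clearance, origin terminal.
FOB price = 229276.38 + 1547.66 + 445.73 + 424.53 = 231694.30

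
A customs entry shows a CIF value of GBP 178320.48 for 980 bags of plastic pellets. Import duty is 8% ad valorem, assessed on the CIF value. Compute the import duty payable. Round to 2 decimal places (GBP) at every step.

Import duty: GBP 14265.64

Import duty = 178320.48 × 8% = 14265.64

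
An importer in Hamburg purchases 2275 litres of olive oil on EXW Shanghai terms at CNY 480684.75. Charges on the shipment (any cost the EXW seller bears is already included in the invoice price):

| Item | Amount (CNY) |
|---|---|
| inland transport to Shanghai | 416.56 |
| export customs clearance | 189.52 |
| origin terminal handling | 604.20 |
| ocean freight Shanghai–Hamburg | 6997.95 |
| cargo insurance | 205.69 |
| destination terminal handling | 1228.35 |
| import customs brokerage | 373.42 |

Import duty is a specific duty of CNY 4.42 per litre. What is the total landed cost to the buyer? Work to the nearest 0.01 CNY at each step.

EXW: the seller makes goods available at their premises; the buyer bears all onward costs.
CIF value = EXW price + inland to port + export clearance + origin terminal + freight + insurance = 480684.75 + 416.56 + 189.52 + 604.20 + 6997.95 + 205.69 = 489098.67
Import duty = 2275 × 4.42 = 10055.50
Buyer bears: inland to port 416.56 + export clearance 189.52 + origin terminal 604.20 + freight 6997.95 + insurance 205.69 + destination terminal 1228.35 + brokerage 373.42 + duty 10055.50 = 20071.19
Landed cost = invoice 480684.75 + 20071.19 = 500755.94

Total landed cost: CNY 500755.94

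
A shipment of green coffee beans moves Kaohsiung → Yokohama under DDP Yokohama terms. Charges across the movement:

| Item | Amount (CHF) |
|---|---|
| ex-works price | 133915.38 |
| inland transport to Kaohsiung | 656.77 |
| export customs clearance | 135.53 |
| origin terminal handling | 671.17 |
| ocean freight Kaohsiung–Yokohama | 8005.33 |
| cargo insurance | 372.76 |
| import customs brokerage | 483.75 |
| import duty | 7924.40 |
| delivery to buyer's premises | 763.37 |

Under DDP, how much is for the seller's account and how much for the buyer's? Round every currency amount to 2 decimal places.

Seller: CHF 152928.46; buyer: CHF 0.00

DDP: the seller bears all costs including import duty.
Seller's account: goods 133915.38 + inland to port 656.77 + export clearance 135.53 + origin terminal 671.17 + freight 8005.33 + insurance 372.76 + brokerage 483.75 + duty 7924.40 + delivery 763.37 = 152928.46
Buyer's account: 0.00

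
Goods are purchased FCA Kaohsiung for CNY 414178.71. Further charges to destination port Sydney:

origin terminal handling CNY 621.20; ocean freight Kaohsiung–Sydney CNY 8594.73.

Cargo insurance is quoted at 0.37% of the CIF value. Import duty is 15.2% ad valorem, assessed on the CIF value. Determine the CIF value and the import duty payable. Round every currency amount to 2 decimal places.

Let C be the CIF value. C = FCA price + pre-shipment costs + freight + 0.37% × C
C − 0.37% × C = 414178.71 + 621.20 + 8594.73
0.9963 × C = 423394.64
C = 423394.64 / 0.9963 = 424967.02
Insurance premium = 0.37% × 424967.02 = 1572.38
Import duty = 424967.02 × 15.2% = 64594.99

CIF value: CNY 424967.02; import duty: CNY 64594.99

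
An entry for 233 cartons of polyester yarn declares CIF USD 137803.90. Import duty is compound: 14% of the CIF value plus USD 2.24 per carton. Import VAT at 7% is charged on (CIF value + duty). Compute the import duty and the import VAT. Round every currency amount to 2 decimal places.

Ad valorem component: 137803.90 × 14% = 19292.55
Specific component: 233 × 2.24 = 521.92
Import duty = 19292.55 + 521.92 = 19814.47
VAT base = CIF + duty = 137803.90 + 19814.47 = 157618.37
Import VAT = 157618.37 × 7% = 11033.29

Import duty: USD 19814.47; import VAT: USD 11033.29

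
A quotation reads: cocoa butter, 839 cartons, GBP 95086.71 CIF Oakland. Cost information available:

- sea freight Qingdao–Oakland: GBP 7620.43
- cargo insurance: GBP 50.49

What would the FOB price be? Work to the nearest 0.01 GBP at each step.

FOB price: GBP 87415.79

From CIF to FOB, the seller no longer bears: freight, insurance.
FOB price = 95086.71 − 7620.43 − 50.49 = 87415.79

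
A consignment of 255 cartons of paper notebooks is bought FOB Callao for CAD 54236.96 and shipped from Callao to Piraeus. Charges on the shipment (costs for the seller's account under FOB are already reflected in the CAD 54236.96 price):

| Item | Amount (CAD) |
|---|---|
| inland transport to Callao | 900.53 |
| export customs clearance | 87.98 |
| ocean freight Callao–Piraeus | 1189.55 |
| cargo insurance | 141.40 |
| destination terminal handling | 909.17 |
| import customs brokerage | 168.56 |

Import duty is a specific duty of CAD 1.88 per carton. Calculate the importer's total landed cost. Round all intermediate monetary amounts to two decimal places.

FOB: the seller bears costs until goods are on board at the origin port; the buyer bears freight, insurance and all costs thereafter.
Already in the invoice (seller's account under FOB): inland to port, export clearance — exclude.
CIF value = FOB price + freight + insurance = 54236.96 + 1189.55 + 141.40 = 55567.91
Import duty = 255 × 1.88 = 479.40
Buyer bears: freight 1189.55 + insurance 141.40 + destination terminal 909.17 + brokerage 168.56 + duty 479.40 = 2888.08
Landed cost = invoice 54236.96 + 2888.08 = 57125.04

Total landed cost: CAD 57125.04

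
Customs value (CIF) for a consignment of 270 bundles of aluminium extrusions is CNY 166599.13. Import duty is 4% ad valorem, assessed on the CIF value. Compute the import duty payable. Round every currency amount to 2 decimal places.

Import duty: CNY 6663.97

Import duty = 166599.13 × 4% = 6663.97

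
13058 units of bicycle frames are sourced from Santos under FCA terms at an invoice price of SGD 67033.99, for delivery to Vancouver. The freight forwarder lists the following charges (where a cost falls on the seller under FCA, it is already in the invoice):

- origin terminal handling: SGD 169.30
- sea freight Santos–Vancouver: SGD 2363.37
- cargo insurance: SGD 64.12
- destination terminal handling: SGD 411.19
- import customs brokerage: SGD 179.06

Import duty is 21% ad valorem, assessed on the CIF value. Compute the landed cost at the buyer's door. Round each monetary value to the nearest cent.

Total landed cost: SGD 84843.49

FCA: the seller delivers export-cleared goods to the carrier; the buyer bears costs from that point.
CIF value = FCA price + origin terminal + freight + insurance = 67033.99 + 169.30 + 2363.37 + 64.12 = 69630.78
Import duty = 69630.78 × 21% = 14622.46
Buyer bears: origin terminal 169.30 + freight 2363.37 + insurance 64.12 + destination terminal 411.19 + brokerage 179.06 + duty 14622.46 = 17809.50
Landed cost = invoice 67033.99 + 17809.50 = 84843.49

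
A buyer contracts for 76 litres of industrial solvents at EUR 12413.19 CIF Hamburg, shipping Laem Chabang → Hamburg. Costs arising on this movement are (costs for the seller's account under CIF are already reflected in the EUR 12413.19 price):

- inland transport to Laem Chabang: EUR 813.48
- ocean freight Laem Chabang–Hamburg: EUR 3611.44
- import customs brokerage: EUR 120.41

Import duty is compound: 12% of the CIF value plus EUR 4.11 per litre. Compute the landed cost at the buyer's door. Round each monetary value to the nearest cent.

CIF: the seller pays costs through ocean freight and marine insurance to the destination port.
Already in the invoice (seller's account under CIF): inland to port, freight — exclude.
The CIF price already equals the CIF value: 12413.19
Ad valorem component: 12413.19 × 12% = 1489.58
Specific component: 76 × 4.11 = 312.36
Import duty = 1489.58 + 312.36 = 1801.94
Buyer bears: brokerage 120.41 + duty 1801.94 = 1922.35
Landed cost = invoice 12413.19 + 1922.35 = 14335.54

Total landed cost: EUR 14335.54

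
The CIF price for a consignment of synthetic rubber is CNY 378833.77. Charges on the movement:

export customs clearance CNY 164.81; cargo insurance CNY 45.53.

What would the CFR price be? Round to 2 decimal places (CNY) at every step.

Not relevant to the conversion: export clearance — on the seller under both CIF and CFR; already in the CIF price and stays in the CFR price.
From CIF to CFR, the seller no longer bears: insurance.
CFR price = 378833.77 − 45.53 = 378788.24

CFR price: CNY 378788.24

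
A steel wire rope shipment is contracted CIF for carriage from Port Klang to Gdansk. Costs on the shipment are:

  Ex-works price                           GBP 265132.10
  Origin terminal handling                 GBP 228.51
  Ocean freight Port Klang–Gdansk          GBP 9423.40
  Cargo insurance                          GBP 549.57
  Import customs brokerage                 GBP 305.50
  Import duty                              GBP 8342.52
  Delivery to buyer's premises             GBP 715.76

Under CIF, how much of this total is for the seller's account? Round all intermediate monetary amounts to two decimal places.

CIF: the seller pays costs through ocean freight and marine insurance to the destination port.
Seller's account: goods 265132.10 + origin terminal 228.51 + freight 9423.40 + insurance 549.57 = 275333.58
Buyer's account: brokerage 305.50 + duty 8342.52 + delivery 715.76 = 9363.78

Seller's account: GBP 275333.58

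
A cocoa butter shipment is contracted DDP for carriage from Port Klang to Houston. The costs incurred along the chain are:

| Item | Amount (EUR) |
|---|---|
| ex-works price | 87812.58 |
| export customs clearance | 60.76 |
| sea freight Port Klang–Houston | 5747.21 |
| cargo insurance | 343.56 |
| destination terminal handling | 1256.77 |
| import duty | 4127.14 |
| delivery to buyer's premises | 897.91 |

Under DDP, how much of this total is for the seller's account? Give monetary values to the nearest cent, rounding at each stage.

DDP: the seller bears all costs including import duty.
Seller's account: goods 87812.58 + export clearance 60.76 + freight 5747.21 + insurance 343.56 + destination terminal 1256.77 + duty 4127.14 + delivery 897.91 = 100245.93
Buyer's account: 0.00

Seller's account: EUR 100245.93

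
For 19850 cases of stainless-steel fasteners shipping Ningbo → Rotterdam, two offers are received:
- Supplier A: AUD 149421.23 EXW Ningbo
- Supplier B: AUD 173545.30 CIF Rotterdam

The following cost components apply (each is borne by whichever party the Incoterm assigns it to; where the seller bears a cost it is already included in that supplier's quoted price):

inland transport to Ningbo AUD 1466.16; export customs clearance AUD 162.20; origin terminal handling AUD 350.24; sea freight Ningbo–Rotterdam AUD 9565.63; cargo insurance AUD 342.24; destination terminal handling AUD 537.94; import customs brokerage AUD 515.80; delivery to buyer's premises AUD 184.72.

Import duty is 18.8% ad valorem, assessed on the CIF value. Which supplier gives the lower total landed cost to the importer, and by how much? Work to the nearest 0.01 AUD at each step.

Supplier A (EXW):
CIF value = EXW price + inland to port + export clearance + origin terminal + freight + insurance = 149421.23 + 1466.16 + 162.20 + 350.24 + 9565.63 + 342.24 = 161307.70
Import duty = 161307.70 × 18.8% = 30325.85
Buyer bears (A): 1466.16 + 162.20 + 350.24 + 9565.63 + 342.24 + 537.94 + 515.80 + 184.72 = 13124.93
Landed cost (A) = invoice 149421.23 + 13124.93 + duty 30325.85 = 192872.01
Supplier B (CIF):
The CIF price already equals the CIF value: 173545.30
Import duty = 173545.30 × 18.8% = 32626.52
Buyer bears (B): 537.94 + 515.80 + 184.72 = 1238.46
Landed cost (B) = invoice 173545.30 + 1238.46 + duty 32626.52 = 207410.28
Difference = |192872.01 − 207410.28| = 14538.27

Supplier A is cheaper by AUD 14538.27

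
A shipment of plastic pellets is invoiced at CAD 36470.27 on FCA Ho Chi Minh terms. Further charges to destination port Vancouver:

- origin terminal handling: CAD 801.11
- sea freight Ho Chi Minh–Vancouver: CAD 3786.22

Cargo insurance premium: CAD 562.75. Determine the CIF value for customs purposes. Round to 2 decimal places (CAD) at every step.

CIF = FCA price + pre-shipment costs + freight + insurance
CIF = 36470.27 + 801.11 + 3786.22 + 562.75 = 41620.35

CIF value: CAD 41620.35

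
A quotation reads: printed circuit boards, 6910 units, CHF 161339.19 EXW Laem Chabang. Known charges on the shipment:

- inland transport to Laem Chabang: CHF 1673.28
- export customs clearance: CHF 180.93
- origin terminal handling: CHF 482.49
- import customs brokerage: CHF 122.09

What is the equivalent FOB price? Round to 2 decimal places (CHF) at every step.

Not relevant to the conversion: brokerage — on the buyer under both terms; not part of either seller's price.
From EXW to FOB, the seller additionally bears: inland to port, export clearance, origin terminal.
FOB price = 161339.19 + 1673.28 + 180.93 + 482.49 = 163675.89

FOB price: CHF 163675.89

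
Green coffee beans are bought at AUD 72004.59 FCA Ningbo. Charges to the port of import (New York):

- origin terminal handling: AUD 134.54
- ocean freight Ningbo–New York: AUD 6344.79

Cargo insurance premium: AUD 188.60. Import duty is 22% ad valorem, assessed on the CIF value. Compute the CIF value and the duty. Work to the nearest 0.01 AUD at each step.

CIF value: AUD 78672.52; import duty: AUD 17307.95

CIF = FCA price + pre-shipment costs + freight + insurance
CIF = 72004.59 + 134.54 + 6344.79 + 188.60 = 78672.52
Import duty = 78672.52 × 22% = 17307.95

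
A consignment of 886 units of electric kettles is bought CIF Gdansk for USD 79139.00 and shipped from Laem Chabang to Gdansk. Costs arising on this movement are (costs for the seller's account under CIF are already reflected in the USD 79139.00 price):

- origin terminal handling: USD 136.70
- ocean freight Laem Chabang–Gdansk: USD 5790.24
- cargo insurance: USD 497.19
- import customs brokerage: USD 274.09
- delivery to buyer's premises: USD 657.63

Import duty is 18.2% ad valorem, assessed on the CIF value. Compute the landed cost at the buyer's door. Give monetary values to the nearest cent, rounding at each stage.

Total landed cost: USD 94474.02

CIF: the seller pays costs through ocean freight and marine insurance to the destination port.
Already in the invoice (seller's account under CIF): origin terminal, freight, insurance — exclude.
The CIF price already equals the CIF value: 79139.00
Import duty = 79139.00 × 18.2% = 14403.30
Buyer bears: brokerage 274.09 + delivery 657.63 + duty 14403.30 = 15335.02
Landed cost = invoice 79139.00 + 15335.02 = 94474.02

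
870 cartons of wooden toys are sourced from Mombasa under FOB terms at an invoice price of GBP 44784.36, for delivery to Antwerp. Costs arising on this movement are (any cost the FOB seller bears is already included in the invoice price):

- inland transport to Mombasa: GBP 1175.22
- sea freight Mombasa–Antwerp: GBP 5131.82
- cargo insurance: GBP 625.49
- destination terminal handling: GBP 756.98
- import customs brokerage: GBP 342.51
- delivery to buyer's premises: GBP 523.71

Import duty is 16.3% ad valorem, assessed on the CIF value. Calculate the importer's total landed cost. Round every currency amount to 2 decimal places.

Total landed cost: GBP 60403.16

FOB: the seller bears costs until goods are on board at the origin port; the buyer bears freight, insurance and all costs thereafter.
Already in the invoice (seller's account under FOB): inland to port — exclude.
CIF value = FOB price + freight + insurance = 44784.36 + 5131.82 + 625.49 = 50541.67
Import duty = 50541.67 × 16.3% = 8238.29
Buyer bears: freight 5131.82 + insurance 625.49 + destination terminal 756.98 + brokerage 342.51 + delivery 523.71 + duty 8238.29 = 15618.80
Landed cost = invoice 44784.36 + 15618.80 = 60403.16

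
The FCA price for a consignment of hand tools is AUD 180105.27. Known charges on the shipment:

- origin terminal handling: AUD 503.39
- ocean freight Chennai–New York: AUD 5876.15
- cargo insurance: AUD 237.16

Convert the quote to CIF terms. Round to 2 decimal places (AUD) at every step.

CIF price: AUD 186721.97

From FCA to CIF, the seller additionally bears: origin terminal, freight, insurance.
CIF price = 180105.27 + 503.39 + 5876.15 + 237.16 = 186721.97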